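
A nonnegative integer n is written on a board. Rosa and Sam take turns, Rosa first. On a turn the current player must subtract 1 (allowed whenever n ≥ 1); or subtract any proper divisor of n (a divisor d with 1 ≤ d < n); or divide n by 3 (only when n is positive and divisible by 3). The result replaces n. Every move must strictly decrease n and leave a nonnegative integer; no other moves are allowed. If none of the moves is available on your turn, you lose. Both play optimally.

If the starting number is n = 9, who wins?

Sam wins.

Work bottom-up. With no move the player to move loses. Otherwise the position is W if at least one move leads to an L position for the opponent, and L if every move leads to a W.
n=0: no move → L
n=1: can move to 0, which is L ⇒ W
n=2: the only move is to 1(W), a W ⇒ L
n=3: can move to 2, which is L ⇒ W
n=4: can move to 2, which is L ⇒ W
n=5: the only move is to 4(W), a W ⇒ L
n=6: can move to 2, which is L ⇒ W
n=7: the only move is to 6(W), a W ⇒ L
n=8: can move to 7, which is L ⇒ W
n=9: moves to 3(W), 6(W), 8(W); every one is W ⇒ L
Every move from 9 reaches a W position, so the mover loses.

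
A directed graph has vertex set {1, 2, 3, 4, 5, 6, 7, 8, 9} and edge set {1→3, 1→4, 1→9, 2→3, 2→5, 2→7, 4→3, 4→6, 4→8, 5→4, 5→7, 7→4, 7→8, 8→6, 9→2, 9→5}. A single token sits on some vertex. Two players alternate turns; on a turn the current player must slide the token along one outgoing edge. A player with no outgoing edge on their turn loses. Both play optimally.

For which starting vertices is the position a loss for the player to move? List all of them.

3, 6, 7, 9

Build the W/L table. Terminal = L. A non-terminal position is W if it has a move to some L; otherwise it is L.
Every edge goes from a vertex to one that appears earlier in the order 6, 3, 8, 4, 7, 5, 2, 9, 1, so processing vertices in that order labels each vertex after all of its successors.
6: no outgoing edge → L
3: no outgoing edge → L
8: →6(L), so W
4: →3(L), so W
7: →4(W), 8(W) — all W, so L
5: →7(L), so W
2: →7(L), so W
9: →2(W), 5(W) — all W, so L
1: →9(L), so W
Reading off the rows marked L gives the requested list; there are 4 such vertices.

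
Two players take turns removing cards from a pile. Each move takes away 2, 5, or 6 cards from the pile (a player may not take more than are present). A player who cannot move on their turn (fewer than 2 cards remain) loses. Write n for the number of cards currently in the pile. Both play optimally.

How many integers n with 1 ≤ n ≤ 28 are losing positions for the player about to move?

Use the standard recursion: the mover loses at a terminal position; elsewhere, the mover wins exactly when some move hands the opponent an L position.
n=0: no move → L
n=1: no move → L
n=2: reaches L-position 0 → W
n=3: reaches L-position 1 → W
n=4: only reaches 2(W), which is W → L
n=5: reaches L-position 0 → W
n=6: reaches L-position 4 → W
n=7: reaches L-position 1 → W
n=8: only reaches 6(W), 3(W), 2(W), all W → L
n=9: reaches L-position 4 → W
n=10: reaches L-position 8 → W
n=11: only reaches 9(W), 6(W), 5(W), all W → L
n=12: only reaches 10(W), 7(W), 6(W), all W → L
n=13: reaches L-position 11 → W
n=14: reaches L-position 12 → W
n=15: only reaches 13(W), 10(W), 9(W), all W → L
n=16: reaches L-position 11 → W
n=17: reaches L-position 15 → W
n=18: reaches L-position 12 → W
n=19: only reaches 17(W), 14(W), 13(W), all W → L
n=20: reaches L-position 15 → W
n=21: reaches L-position 19 → W
n=22: only reaches 20(W), 17(W), 16(W), all W → L
n=23: only reaches 21(W), 18(W), 17(W), all W → L
n=24: reaches L-position 22 → W
n=25: reaches L-position 23 → W
n=26: only reaches 24(W), 21(W), 20(W), all W → L
n=27: reaches L-position 22 → W
n=28: reaches L-position 26 → W
L entries with 1 ≤ n ≤ 28 (n=0 is outside the asked range and is not counted): n = 1, 4, 8, 11, 12, 15, 19, 22, 23, 26; that makes 10.

10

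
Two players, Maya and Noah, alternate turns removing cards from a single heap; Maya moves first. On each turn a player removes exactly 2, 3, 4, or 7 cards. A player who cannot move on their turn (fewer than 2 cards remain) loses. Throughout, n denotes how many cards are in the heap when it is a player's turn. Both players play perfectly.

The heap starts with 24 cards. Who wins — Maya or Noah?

Compute win/loss labels from the base case upward. A position with no move is L. Any other position is W if it can reach an L in one move, else L.
n=0: no move → L
n=1: no move → L
n=2: →0(L), so W
n=3: →1(L), so W
n=4: →1(L), so W
n=5: →1(L), so W
n=6: →4(W), 3(W), 2(W) — all W, so L
n=7: →0(L), so W
n=8: →6(L), so W
n=9: →6(L), so W
n=10: →6(L), so W
n=11: →9(W), 8(W), 7(W), 4(W) — all W, so L
n=12: →10(W), 9(W), 8(W), 5(W) — all W, so L
n=13: →11(L), so W
n=14: →12(L), so W
n=15: →12(L), so W
n=16: →12(L), so W
n=17: →15(W), 14(W), 13(W), 10(W) — all W, so L
n=18: →11(L), so W
n=19: →17(L), so W
n=20: →17(L), so W
n=21: →17(L), so W
n=22: →20(W), 19(W), 18(W), 15(W) — all W, so L
n=23: →21(W), 20(W), 19(W), 16(W) — all W, so L
n=24: →22(L), so W
The starting position 24 is W: Maya should remove 2, leaving 22, handing over an L position.

Maya wins.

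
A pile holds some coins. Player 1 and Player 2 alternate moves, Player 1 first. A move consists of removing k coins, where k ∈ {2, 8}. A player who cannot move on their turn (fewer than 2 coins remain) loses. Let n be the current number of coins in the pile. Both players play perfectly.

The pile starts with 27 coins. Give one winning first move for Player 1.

Remove 2, leaving 25.

Use the standard recursion: the mover loses at a terminal position; elsewhere, the mover wins exactly when some move hands the opponent an L position.
n=0: no move → L
n=1: no move → L
n=2: can move to 0, which is L ⇒ W
n=3: can move to 1, which is L ⇒ W
n=4: the only move is to 2(W), a W ⇒ L
n=5: the only move is to 3(W), a W ⇒ L
n=6: can move to 4, which is L ⇒ W
n=7: can move to 5, which is L ⇒ W
n=8: can move to 0, which is L ⇒ W
n=9: can move to 1, which is L ⇒ W
n=10: moves to 8(W), 2(W); every one is W ⇒ L
n=11: moves to 9(W), 3(W); every one is W ⇒ L
n=12: can move to 10, which is L ⇒ W
n=13: can move to 11, which is L ⇒ W
n=14: moves to 12(W), 6(W); every one is W ⇒ L
n=15: moves to 13(W), 7(W); every one is W ⇒ L
n=16: can move to 14, which is L ⇒ W
n=17: can move to 15, which is L ⇒ W
n=18: can move to 10, which is L ⇒ W
n=19: can move to 11, which is L ⇒ W
n=20: moves to 18(W), 12(W); every one is W ⇒ L
n=21: moves to 19(W), 13(W); every one is W ⇒ L
n=22: can move to 20, which is L ⇒ W
n=23: can move to 21, which is L ⇒ W
n=24: moves to 22(W), 16(W); every one is W ⇒ L
n=25: moves to 23(W), 17(W); every one is W ⇒ L
n=26: can move to 24, which is L ⇒ W
n=27: can move to 25, which is L ⇒ W
From 27, the L positions reachable in one move are: 25.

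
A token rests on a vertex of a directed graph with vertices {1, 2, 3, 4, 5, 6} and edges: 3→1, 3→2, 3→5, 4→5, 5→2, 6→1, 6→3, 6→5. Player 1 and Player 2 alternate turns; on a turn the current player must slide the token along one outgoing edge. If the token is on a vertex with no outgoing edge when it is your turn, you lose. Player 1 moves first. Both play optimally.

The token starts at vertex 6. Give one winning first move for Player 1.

Move to 1.

Build the W/L table. Terminal = L. A non-terminal position is W if it has a move to some L; otherwise it is L.
Every edge goes from a vertex to one that appears earlier in the order 1, 2, 5, 3, 6, 4, so processing vertices in that order labels each vertex after all of its successors.
1: no outgoing edge → L
2: no outgoing edge → L
5: →2(L), so W
3: →2(L), so W
6: →1(L), so W
4: →5(W) only, which is W, so L
From 6, the L positions reachable in one move are: 1.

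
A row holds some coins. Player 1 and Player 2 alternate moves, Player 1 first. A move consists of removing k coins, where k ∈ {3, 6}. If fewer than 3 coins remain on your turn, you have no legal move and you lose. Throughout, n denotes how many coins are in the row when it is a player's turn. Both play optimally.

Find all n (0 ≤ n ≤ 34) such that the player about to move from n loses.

0, 1, 2, 9, 10, 11, 18, 19, 20, 27, 28, 29

Use the standard recursion: the mover loses at a terminal position; elsewhere, the mover wins exactly when some move hands the opponent an L position.
n=0: no move → L
n=1: no move → L
n=2: no move → L
n=3: can move to 0, which is L ⇒ W
n=4: can move to 1, which is L ⇒ W
n=5: can move to 2, which is L ⇒ W
n=6: can move to 0, which is L ⇒ W
n=7: can move to 1, which is L ⇒ W
n=8: can move to 2, which is L ⇒ W
n=9: moves to 6(W), 3(W); every one is W ⇒ L
n=10: moves to 7(W), 4(W); every one is W ⇒ L
n=11: moves to 8(W), 5(W); every one is W ⇒ L
n=12: can move to 9, which is L ⇒ W
n=13: can move to 10, which is L ⇒ W
n=14: can move to 11, which is L ⇒ W
n=15: can move to 9, which is L ⇒ W
n=16: can move to 10, which is L ⇒ W
n=17: can move to 11, which is L ⇒ W
n=18: moves to 15(W), 12(W); every one is W ⇒ L
n=19: moves to 16(W), 13(W); every one is W ⇒ L
n=20: moves to 17(W), 14(W); every one is W ⇒ L
n=21: can move to 18, which is L ⇒ W
n=22: can move to 19, which is L ⇒ W
n=23: can move to 20, which is L ⇒ W
n=24: can move to 18, which is L ⇒ W
n=25: can move to 19, which is L ⇒ W
n=26: can move to 20, which is L ⇒ W
n=27: moves to 24(W), 21(W); every one is W ⇒ L
n=28: moves to 25(W), 22(W); every one is W ⇒ L
n=29: moves to 26(W), 23(W); every one is W ⇒ L
n=30: can move to 27, which is L ⇒ W
n=31: can move to 28, which is L ⇒ W
n=32: can move to 29, which is L ⇒ W
n=33: can move to 27, which is L ⇒ W
n=34: can move to 28, which is L ⇒ W
Reading off the rows marked L gives the requested list; there are 12 such values of n.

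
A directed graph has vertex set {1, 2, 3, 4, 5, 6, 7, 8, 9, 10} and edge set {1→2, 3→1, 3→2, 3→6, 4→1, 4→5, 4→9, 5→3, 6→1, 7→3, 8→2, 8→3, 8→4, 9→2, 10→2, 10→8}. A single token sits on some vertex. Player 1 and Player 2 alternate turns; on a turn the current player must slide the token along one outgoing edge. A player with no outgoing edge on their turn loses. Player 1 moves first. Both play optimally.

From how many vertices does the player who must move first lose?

Use the standard recursion: the mover loses at a terminal position; elsewhere, the mover wins exactly when some move hands the opponent an L position.
Every edge goes from a vertex to one that appears earlier in the order 2, 1, 9, 6, 3, 7, 5, 4, 8, 10, so processing vertices in that order labels each vertex after all of its successors.
2: no outgoing edge → L
1: reaches L-position 2 → W
9: reaches L-position 2 → W
6: only reaches 1(W), which is W → L
3: reaches L-position 6 → W
7: only reaches 3(W), which is W → L
5: only reaches 3(W), which is W → L
4: reaches L-position 5 → W
8: reaches L-position 2 → W
10: reaches L-position 2 → W
The L vertices are 2, 5, 6, 7; that is 4 in all.

4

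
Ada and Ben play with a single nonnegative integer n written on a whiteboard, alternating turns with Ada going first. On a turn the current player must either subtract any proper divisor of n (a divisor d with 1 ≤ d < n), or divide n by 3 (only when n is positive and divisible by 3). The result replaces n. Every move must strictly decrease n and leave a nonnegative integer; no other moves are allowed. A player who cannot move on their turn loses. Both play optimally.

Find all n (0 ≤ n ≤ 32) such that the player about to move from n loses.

0, 1, 4, 7, 9, 11, 13, 15, 17, 19, 23, 25, 28, 31

Classify positions by backward induction: terminal positions (no move available) are L. From any other position, the mover wins iff some move reaches an L.
n=0: no move → L
n=1: no move → L
n=2: reaches L-position 1 → W
n=3: reaches L-position 1 → W
n=4: only reaches 2(W), 3(W), all W → L
n=5: reaches L-position 4 → W
n=6: reaches L-position 4 → W
n=7: only reaches 6(W), which is W → L
n=8: reaches L-position 4 → W
n=9: only reaches 3(W), 6(W), 8(W), all W → L
n=10: reaches L-position 9 → W
n=11: only reaches 10(W), which is W → L
n=12: reaches L-position 4 → W
n=13: only reaches 12(W), which is W → L
n=14: reaches L-position 7 → W
n=15: only reaches 5(W), 10(W), 12(W), 14(W), all W → L
n=16: reaches L-position 15 → W
n=17: only reaches 16(W), which is W → L
n=18: reaches L-position 9 → W
n=19: only reaches 18(W), which is W → L
n=20: reaches L-position 15 → W
n=21: reaches L-position 7 → W
n=22: reaches L-position 11 → W
n=23: only reaches 22(W), which is W → L
n=24: reaches L-position 23 → W
n=25: only reaches 20(W), 24(W), all W → L
n=26: reaches L-position 13 → W
n=27: reaches L-position 9 → W
n=28: only reaches 14(W), 21(W), 24(W), 26(W), 27(W), all W → L
n=29: reaches L-position 28 → W
n=30: reaches L-position 15 → W
n=31: only reaches 30(W), which is W → L
n=32: reaches L-position 28 → W
Reading off the rows marked L gives the requested list; there are 14 such values of n.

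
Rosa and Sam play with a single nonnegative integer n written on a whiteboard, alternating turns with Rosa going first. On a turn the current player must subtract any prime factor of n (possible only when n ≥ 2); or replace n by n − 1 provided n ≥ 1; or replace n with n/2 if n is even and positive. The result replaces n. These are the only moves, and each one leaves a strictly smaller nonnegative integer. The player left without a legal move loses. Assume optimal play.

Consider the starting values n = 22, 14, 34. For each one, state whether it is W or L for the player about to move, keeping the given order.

Compute win/loss labels from the base case upward. A position with no move is L. Any other position is W if it can reach an L in one move, else L.
n=0: no move → L
n=1: →0(L), so W
n=2: →0(L), so W
n=3: →0(L), so W
n=4: →2(W), 3(W) — all W, so L
n=5: →0(L), so W
n=6: →4(L), so W
n=7: →0(L), so W
n=8: →4(L), so W
n=9: →6(W), 8(W) — all W, so L
n=10: →9(L), so W
n=11: →0(L), so W
n=12: →9(L), so W
n=13: →0(L), so W
n=14: →7(W), 12(W), 13(W) — all W, so L
n=15: →14(L), so W
n=16: →14(L), so W
n=17: →0(L), so W
n=18: →9(L), so W
n=19: →0(L), so W
n=20: →10(W), 15(W), 18(W), 19(W) — all W, so L
n=21: →14(L), so W
n=22: →20(L), so W
n=23: →0(L), so W
n=24: →12(W), 21(W), 22(W), 23(W) — all W, so L
n=25: →20(L), so W
n=26: →24(L), so W
n=27: →24(L), so W
n=28: →14(L), so W
n=29: →0(L), so W
n=30: →15(W), 25(W), 27(W), 28(W), 29(W) — all W, so L
n=31: →0(L), so W
n=32: →30(L), so W
n=33: →30(L), so W
n=34: →17(W), 32(W), 33(W) — all W, so L

22: W, 14: L, 34: L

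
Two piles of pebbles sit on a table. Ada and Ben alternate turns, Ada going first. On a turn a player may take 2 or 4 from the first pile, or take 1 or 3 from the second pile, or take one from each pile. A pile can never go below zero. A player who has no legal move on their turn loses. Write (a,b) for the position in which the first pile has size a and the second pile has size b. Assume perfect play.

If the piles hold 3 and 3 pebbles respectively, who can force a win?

Ben wins.

Label each position W (a win for the player to move) or L (a loss). A position with no legal move is L; any other position is W exactly when some move reaches an L, and L when every move reaches a W.
No move ever increases a pile, so every position that can arise here has a ≤ 3 and b ≤ 3; it is enough to label the cells with 0 ≤ a ≤ 3 and 0 ≤ b ≤ 3.
Every move lowers a or b (never raises either), so fill the grid row by row in increasing a, and left to right within a row: each cell's successors are then already labelled.
      b=0  b=1  b=2  b=3
a=0:    L    W    L    W
a=1:    L    W    L    W
a=2:    W    W    W    W
a=3:    W    L    W    L
Cells with no legal move (terminal, hence L): (0,0), (1,0).
The remaining L cells, each justified by listing all of its moves:
(0,2): only reaches (0,1)(W), which is W → L
(1,2): only reaches (1,1)(W), (0,1)(W), all W → L
(3,1): only reaches (1,1)(W), (3,0)(W), (2,0)(W), all W → L
(3,3): only reaches (1,3)(W), (3,2)(W), (3,0)(W), (2,2)(W), all W → L
Every other cell has at least one move into one of the L cells above, so it is W.
The starting position (3,3) is L: whatever Ada does, the opponent receives a W position.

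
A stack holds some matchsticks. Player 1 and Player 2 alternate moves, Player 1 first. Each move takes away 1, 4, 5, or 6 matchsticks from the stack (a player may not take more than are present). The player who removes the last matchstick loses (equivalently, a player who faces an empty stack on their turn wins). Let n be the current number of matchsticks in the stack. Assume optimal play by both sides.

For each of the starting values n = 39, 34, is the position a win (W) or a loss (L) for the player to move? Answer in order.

39: L, 34: W

Positions with no move are W. A position that does have a move is losing for the player to move precisely when every available move leads to a winning position for the opponent. Fill in the labels:
n=0: no move; the opponent has just taken the last matchstick and therefore loses → W
n=1: only reaches 0(W), which is W → L
n=2: reaches L-position 1 → W
n=3: only reaches 2(W), which is W → L
n=4: reaches L-position 3 → W
n=5: reaches L-position 1 → W
n=6: reaches L-position 1 → W
n=7: reaches L-position 3 → W
n=8: reaches L-position 3 → W
n=9: reaches L-position 3 → W
n=10: only reaches 9(W), 6(W), 5(W), 4(W), all W → L
n=11: reaches L-position 10 → W
n=12: only reaches 11(W), 8(W), 7(W), 6(W), all W → L
n=13: reaches L-position 12 → W
n=14: reaches L-position 10 → W
n=15: reaches L-position 10 → W
n=16: reaches L-position 12 → W
n=17: reaches L-position 12 → W
n=18: reaches L-position 12 → W
n=19: only reaches 18(W), 15(W), 14(W), 13(W), all W → L
n=20: reaches L-position 19 → W
n=21: only reaches 20(W), 17(W), 16(W), 15(W), all W → L
n=22: reaches L-position 21 → W
n=23: reaches L-position 19 → W
n=24: reaches L-position 19 → W
n=25: reaches L-position 21 → W
n=26: reaches L-position 21 → W
n=27: reaches L-position 21 → W
n=28: only reaches 27(W), 24(W), 23(W), 22(W), all W → L
n=29: reaches L-position 28 → W
n=30: only reaches 29(W), 26(W), 25(W), 24(W), all W → L
n=31: reaches L-position 30 → W
n=32: reaches L-position 28 → W
n=33: reaches L-position 28 → W
n=34: reaches L-position 30 → W
n=35: reaches L-position 30 → W
n=36: reaches L-position 30 → W
n=37: only reaches 36(W), 33(W), 32(W), 31(W), all W → L
n=38: reaches L-position 37 → W
n=39: only reaches 38(W), 35(W), 34(W), 33(W), all W → L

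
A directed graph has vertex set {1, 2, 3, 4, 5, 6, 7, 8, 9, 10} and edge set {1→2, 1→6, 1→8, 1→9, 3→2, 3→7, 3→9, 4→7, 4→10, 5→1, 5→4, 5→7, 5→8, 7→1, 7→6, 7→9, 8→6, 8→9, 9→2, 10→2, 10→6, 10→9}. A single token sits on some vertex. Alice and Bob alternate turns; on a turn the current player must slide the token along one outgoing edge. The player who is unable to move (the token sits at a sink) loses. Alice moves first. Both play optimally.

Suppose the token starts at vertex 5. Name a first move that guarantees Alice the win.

Move to 4.

Use the standard recursion: the mover loses at a terminal position; elsewhere, the mover wins exactly when some move hands the opponent an L position.
Every edge goes from a vertex to one that appears earlier in the order 2, 6, 9, 8, 10, 1, 7, 4, 5, 3, so processing vertices in that order labels each vertex after all of its successors.
2: no outgoing edge → L
6: no outgoing edge → L
9: →2(L), so W
8: →6(L), so W
10: →6(L), so W
1: →6(L), so W
7: →6(L), so W
4: →7(W), 10(W) — all W, so L
5: →4(L), so W
3: →2(L), so W
From 5, the L positions reachable in one move are: 4.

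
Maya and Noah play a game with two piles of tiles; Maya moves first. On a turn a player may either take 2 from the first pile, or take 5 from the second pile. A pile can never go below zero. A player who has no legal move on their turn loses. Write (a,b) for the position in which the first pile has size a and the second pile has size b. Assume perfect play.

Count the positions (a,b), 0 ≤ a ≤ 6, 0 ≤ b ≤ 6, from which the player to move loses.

26

Work bottom-up. With no move the player to move loses. Otherwise the position is W if at least one move leads to an L position for the opponent, and L if every move leads to a W.
Every move lowers a or b (never raises either), so fill the grid row by row in increasing a, and left to right within a row: each cell's successors are then already labelled.
      b=0  b=1  b=2  b=3  b=4  b=5  b=6
a=0:    L    L    L    L    L    W    W
a=1:    L    L    L    L    L    W    W
a=2:    W    W    W    W    W    L    L
a=3:    W    W    W    W    W    L    L
a=4:    L    L    L    L    L    W    W
a=5:    L    L    L    L    L    W    W
a=6:    W    W    W    W    W    L    L
Cells with no legal move (terminal, hence L): (0,0), (0,1), (0,2), (0,3), (0,4), (1,0), (1,1), (1,2), (1,3), (1,4).
The remaining L cells, each justified by listing all of its moves:
(2,5): only reaches (0,5)(W), (2,0)(W), all W → L
(2,6): only reaches (0,6)(W), (2,1)(W), all W → L
(3,5): only reaches (1,5)(W), (3,0)(W), all W → L
(3,6): only reaches (1,6)(W), (3,1)(W), all W → L
(4,0): only reaches (2,0)(W), which is W → L
(4,1): only reaches (2,1)(W), which is W → L
(4,2): only reaches (2,2)(W), which is W → L
(4,3): only reaches (2,3)(W), which is W → L
(4,4): only reaches (2,4)(W), which is W → L
(5,0): only reaches (3,0)(W), which is W → L
(5,1): only reaches (3,1)(W), which is W → L
(5,2): only reaches (3,2)(W), which is W → L
(5,3): only reaches (3,3)(W), which is W → L
(5,4): only reaches (3,4)(W), which is W → L
(6,5): only reaches (4,5)(W), (6,0)(W), all W → L
(6,6): only reaches (4,6)(W), (6,1)(W), all W → L
Every other cell has at least one move into one of the L cells above, so it is W.
L cells per row: a=0: 5, a=1: 5, a=2: 2, a=3: 2, a=4: 5, a=5: 5, a=6: 2; total 26.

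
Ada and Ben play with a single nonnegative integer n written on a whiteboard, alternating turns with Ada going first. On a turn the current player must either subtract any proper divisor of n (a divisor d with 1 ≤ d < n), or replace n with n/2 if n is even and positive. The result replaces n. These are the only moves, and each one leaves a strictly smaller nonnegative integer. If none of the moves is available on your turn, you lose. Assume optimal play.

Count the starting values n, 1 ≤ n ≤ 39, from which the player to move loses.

Use the standard recursion: the mover loses at a terminal position; elsewhere, the mover wins exactly when some move hands the opponent an L position.
n=0: no move → L
n=1: no move → L
n=2: can move to 1, which is L ⇒ W
n=3: the only move is to 2(W), a W ⇒ L
n=4: can move to 3, which is L ⇒ W
n=5: the only move is to 4(W), a W ⇒ L
n=6: can move to 3, which is L ⇒ W
n=7: the only move is to 6(W), a W ⇒ L
n=8: can move to 7, which is L ⇒ W
n=9: moves to 6(W), 8(W); every one is W ⇒ L
n=10: can move to 5, which is L ⇒ W
n=11: the only move is to 10(W), a W ⇒ L
n=12: can move to 9, which is L ⇒ W
n=13: the only move is to 12(W), a W ⇒ L
n=14: can move to 7, which is L ⇒ W
n=15: moves to 10(W), 12(W), 14(W); every one is W ⇒ L
n=16: can move to 15, which is L ⇒ W
n=17: the only move is to 16(W), a W ⇒ L
n=18: can move to 9, which is L ⇒ W
n=19: the only move is to 18(W), a W ⇒ L
n=20: can move to 15, which is L ⇒ W
n=21: moves to 14(W), 18(W), 20(W); every one is W ⇒ L
n=22: can move to 11, which is L ⇒ W
n=23: the only move is to 22(W), a W ⇒ L
n=24: can move to 21, which is L ⇒ W
n=25: moves to 20(W), 24(W); every one is W ⇒ L
n=26: can move to 13, which is L ⇒ W
n=27: moves to 18(W), 24(W), 26(W); every one is W ⇒ L
n=28: can move to 21, which is L ⇒ W
n=29: the only move is to 28(W), a W ⇒ L
n=30: can move to 15, which is L ⇒ W
n=31: the only move is to 30(W), a W ⇒ L
n=32: can move to 31, which is L ⇒ W
n=33: moves to 22(W), 30(W), 32(W); every one is W ⇒ L
n=34: can move to 17, which is L ⇒ W
n=35: moves to 28(W), 30(W), 34(W); every one is W ⇒ L
n=36: can move to 27, which is L ⇒ W
n=37: the only move is to 36(W), a W ⇒ L
n=38: can move to 19, which is L ⇒ W
n=39: moves to 26(W), 36(W), 38(W); every one is W ⇒ L
L entries with 1 ≤ n ≤ 39 (n=0 is outside the asked range and is not counted): n = 1, 3, 5, 7, 9, 11, 13, 15, 17, 19, 21, 23, 25, 27, 29, 31, 33, 35, 37, 39; that makes 20.

20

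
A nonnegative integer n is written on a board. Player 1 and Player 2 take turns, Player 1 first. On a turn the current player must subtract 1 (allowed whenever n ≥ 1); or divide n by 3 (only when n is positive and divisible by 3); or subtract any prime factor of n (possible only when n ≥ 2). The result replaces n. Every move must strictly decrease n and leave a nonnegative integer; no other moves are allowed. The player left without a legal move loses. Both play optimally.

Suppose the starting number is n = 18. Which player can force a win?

Player 2 wins.

Positions with no move are L. A position that does have a move is losing for the player to move precisely when every available move leads to a winning position for the opponent. Fill in the labels:
n=0: no move → L
n=1: W (go to 0, an L position)
n=2: W (go to 0, an L position)
n=3: W (go to 0, an L position)
n=4: L (options 2(W), 3(W) are all W)
n=5: W (go to 0, an L position)
n=6: W (go to 4, an L position)
n=7: W (go to 0, an L position)
n=8: L (options 6(W), 7(W) are all W)
n=9: W (go to 8, an L position)
n=10: W (go to 8, an L position)
n=11: W (go to 0, an L position)
n=12: W (go to 4, an L position)
n=13: W (go to 0, an L position)
n=14: L (options 7(W), 12(W), 13(W) are all W)
n=15: W (go to 14, an L position)
n=16: W (go to 14, an L position)
n=17: W (go to 0, an L position)
n=18: L (options 6(W), 15(W), 16(W), 17(W) are all W)
The starting position 18 is L: whatever Player 1 does, the opponent receives a W position.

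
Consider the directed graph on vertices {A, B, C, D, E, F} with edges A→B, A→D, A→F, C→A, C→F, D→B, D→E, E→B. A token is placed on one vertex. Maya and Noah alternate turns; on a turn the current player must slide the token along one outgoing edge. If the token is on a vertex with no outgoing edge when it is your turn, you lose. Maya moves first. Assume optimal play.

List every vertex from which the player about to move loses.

B, F

Work bottom-up. With no move the player to move loses. Otherwise the position is W if at least one move leads to an L position for the opponent, and L if every move leads to a W.
Every edge goes from a vertex to one that appears earlier in the order F, B, E, D, A, C, so processing vertices in that order labels each vertex after all of its successors.
F: no outgoing edge → L
B: no outgoing edge → L
E: →B(L), so W
D: →B(L), so W
A: →B(L), so W
C: →F(L), so W
Reading off the rows marked L gives the requested list; there are 2 such vertices.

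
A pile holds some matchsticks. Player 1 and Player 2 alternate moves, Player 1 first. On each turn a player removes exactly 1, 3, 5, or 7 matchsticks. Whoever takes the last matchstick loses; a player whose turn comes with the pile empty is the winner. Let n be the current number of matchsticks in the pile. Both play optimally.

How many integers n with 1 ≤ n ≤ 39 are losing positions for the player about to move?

Use the standard recursion: the mover wins at a terminal position; elsewhere, the mover wins exactly when some move hands the opponent an L position.
n=0: no move; the opponent has just taken the last matchstick and therefore loses → W
n=1: the only move is to 0(W), a W ⇒ L
n=2: can move to 1, which is L ⇒ W
n=3: moves to 2(W), 0(W); every one is W ⇒ L
n=4: can move to 3, which is L ⇒ W
n=5: moves to 4(W), 2(W), 0(W); every one is W ⇒ L
n=6: can move to 5, which is L ⇒ W
n=7: moves to 6(W), 4(W), 2(W), 0(W); every one is W ⇒ L
n=8: can move to 7, which is L ⇒ W
n=9: moves to 8(W), 6(W), 4(W), 2(W); every one is W ⇒ L
n=10: can move to 9, which is L ⇒ W
n=11: moves to 10(W), 8(W), 6(W), 4(W); every one is W ⇒ L
n=12: can move to 11, which is L ⇒ W
n=13: moves to 12(W), 10(W), 8(W), 6(W); every one is W ⇒ L
n=14: can move to 13, which is L ⇒ W
n=15: moves to 14(W), 12(W), 10(W), 8(W); every one is W ⇒ L
n=16: can move to 15, which is L ⇒ W
n=17: moves to 16(W), 14(W), 12(W), 10(W); every one is W ⇒ L
n=18: can move to 17, which is L ⇒ W
n=19: moves to 18(W), 16(W), 14(W), 12(W); every one is W ⇒ L
n=20: can move to 19, which is L ⇒ W
n=21: moves to 20(W), 18(W), 16(W), 14(W); every one is W ⇒ L
n=22: can move to 21, which is L ⇒ W
n=23: moves to 22(W), 20(W), 18(W), 16(W); every one is W ⇒ L
n=24: can move to 23, which is L ⇒ W
n=25: moves to 24(W), 22(W), 20(W), 18(W); every one is W ⇒ L
n=26: can move to 25, which is L ⇒ W
n=27: moves to 26(W), 24(W), 22(W), 20(W); every one is W ⇒ L
n=28: can move to 27, which is L ⇒ W
n=29: moves to 28(W), 26(W), 24(W), 22(W); every one is W ⇒ L
n=30: can move to 29, which is L ⇒ W
n=31: moves to 30(W), 28(W), 26(W), 24(W); every one is W ⇒ L
n=32: can move to 31, which is L ⇒ W
n=33: moves to 32(W), 30(W), 28(W), 26(W); every one is W ⇒ L
n=34: can move to 33, which is L ⇒ W
n=35: moves to 34(W), 32(W), 30(W), 28(W); every one is W ⇒ L
n=36: can move to 35, which is L ⇒ W
n=37: moves to 36(W), 34(W), 32(W), 30(W); every one is W ⇒ L
n=38: can move to 37, which is L ⇒ W
n=39: moves to 38(W), 36(W), 34(W), 32(W); every one is W ⇒ L
L entries with 1 ≤ n ≤ 39 (the range starts at n=1): n = 1, 3, 5, 7, 9, 11, 13, 15, 17, 19, 21, 23, 25, 27, 29, 31, 33, 35, 37, 39; that makes 20.

20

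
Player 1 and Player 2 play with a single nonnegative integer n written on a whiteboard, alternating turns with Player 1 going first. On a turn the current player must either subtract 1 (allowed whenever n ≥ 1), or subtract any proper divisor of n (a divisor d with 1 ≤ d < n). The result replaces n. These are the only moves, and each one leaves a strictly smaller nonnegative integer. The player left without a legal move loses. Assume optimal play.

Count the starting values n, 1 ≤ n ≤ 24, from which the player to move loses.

Work bottom-up. With no move the player to move loses. Otherwise the position is W if at least one move leads to an L position for the opponent, and L if every move leads to a W.
n=0: no move → L
n=1: can move to 0, which is L ⇒ W
n=2: the only move is to 1(W), a W ⇒ L
n=3: can move to 2, which is L ⇒ W
n=4: can move to 2, which is L ⇒ W
n=5: the only move is to 4(W), a W ⇒ L
n=6: can move to 5, which is L ⇒ W
n=7: the only move is to 6(W), a W ⇒ L
n=8: can move to 7, which is L ⇒ W
n=9: moves to 6(W), 8(W); every one is W ⇒ L
n=10: can move to 5, which is L ⇒ W
n=11: the only move is to 10(W), a W ⇒ L
n=12: can move to 9, which is L ⇒ W
n=13: the only move is to 12(W), a W ⇒ L
n=14: can move to 7, which is L ⇒ W
n=15: moves to 10(W), 12(W), 14(W); every one is W ⇒ L
n=16: can move to 15, which is L ⇒ W
n=17: the only move is to 16(W), a W ⇒ L
n=18: can move to 9, which is L ⇒ W
n=19: the only move is to 18(W), a W ⇒ L
n=20: can move to 15, which is L ⇒ W
n=21: moves to 14(W), 18(W), 20(W); every one is W ⇒ L
n=22: can move to 11, which is L ⇒ W
n=23: the only move is to 22(W), a W ⇒ L
n=24: can move to 21, which is L ⇒ W
L entries with 1 ≤ n ≤ 24 (n=0 is outside the asked range and is not counted): n = 2, 5, 7, 9, 11, 13, 15, 17, 19, 21, 23; that makes 11.

11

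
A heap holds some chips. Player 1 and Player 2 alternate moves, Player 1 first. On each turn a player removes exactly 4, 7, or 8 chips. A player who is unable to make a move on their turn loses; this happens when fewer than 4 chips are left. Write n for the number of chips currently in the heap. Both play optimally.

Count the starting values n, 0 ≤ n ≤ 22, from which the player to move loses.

8

Classify positions by backward induction: terminal positions (no move available) are L. From any other position, the mover wins iff some move reaches an L.
n=0: no move → L
n=1: no move → L
n=2: no move → L
n=3: no move → L
n=4: reaches L-position 0 → W
n=5: reaches L-position 1 → W
n=6: reaches L-position 2 → W
n=7: reaches L-position 3 → W
n=8: reaches L-position 1 → W
n=9: reaches L-position 2 → W
n=10: reaches L-position 3 → W
n=11: reaches L-position 3 → W
n=12: only reaches 8(W), 5(W), 4(W), all W → L
n=13: only reaches 9(W), 6(W), 5(W), all W → L
n=14: only reaches 10(W), 7(W), 6(W), all W → L
n=15: only reaches 11(W), 8(W), 7(W), all W → L
n=16: reaches L-position 12 → W
n=17: reaches L-position 13 → W
n=18: reaches L-position 14 → W
n=19: reaches L-position 15 → W
n=20: reaches L-position 13 → W
n=21: reaches L-position 14 → W
n=22: reaches L-position 15 → W
L entries with 0 ≤ n ≤ 22: n = 0, 1, 2, 3, 12, 13, 14, 15; that makes 8.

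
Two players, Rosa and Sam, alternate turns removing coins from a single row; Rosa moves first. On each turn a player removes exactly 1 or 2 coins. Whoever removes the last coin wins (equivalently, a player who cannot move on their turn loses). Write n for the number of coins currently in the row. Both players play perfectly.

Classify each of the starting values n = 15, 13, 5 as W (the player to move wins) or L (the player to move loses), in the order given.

15: L, 13: W, 5: W

Label each position W (a win for the player to move) or L (a loss). A position with no legal move is L; any other position is W exactly when some move reaches an L, and L when every move reaches a W.
n=0: no move → L
n=1: →0(L), so W
n=2: →0(L), so W
n=3: →2(W), 1(W) — all W, so L
n=4: →3(L), so W
n=5: →3(L), so W
n=6: →5(W), 4(W) — all W, so L
n=7: →6(L), so W
n=8: →6(L), so W
n=9: →8(W), 7(W) — all W, so L
n=10: →9(L), so W
n=11: →9(L), so W
n=12: →11(W), 10(W) — all W, so L
n=13: →12(L), so W
n=14: →12(L), so W
n=15: →14(W), 13(W) — all W, so L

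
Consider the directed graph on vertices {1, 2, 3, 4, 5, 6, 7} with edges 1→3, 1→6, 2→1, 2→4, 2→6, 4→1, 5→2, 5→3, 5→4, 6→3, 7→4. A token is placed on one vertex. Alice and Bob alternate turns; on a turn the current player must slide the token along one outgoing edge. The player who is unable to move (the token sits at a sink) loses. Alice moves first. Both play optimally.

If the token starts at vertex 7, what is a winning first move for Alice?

Label each position W (a win for the player to move) or L (a loss). A position with no legal move is L; any other position is W exactly when some move reaches an L, and L when every move reaches a W.
Every edge goes from a vertex to one that appears earlier in the order 3, 6, 1, 4, 2, 5, 7, so processing vertices in that order labels each vertex after all of its successors.
3: no outgoing edge → L
6: can move to 3, which is L ⇒ W
1: can move to 3, which is L ⇒ W
4: the only move is to 1(W), a W ⇒ L
2: can move to 4, which is L ⇒ W
5: can move to 4, which is L ⇒ W
7: can move to 4, which is L ⇒ W
From 7, the L positions reachable in one move are: 4.

Move to 4.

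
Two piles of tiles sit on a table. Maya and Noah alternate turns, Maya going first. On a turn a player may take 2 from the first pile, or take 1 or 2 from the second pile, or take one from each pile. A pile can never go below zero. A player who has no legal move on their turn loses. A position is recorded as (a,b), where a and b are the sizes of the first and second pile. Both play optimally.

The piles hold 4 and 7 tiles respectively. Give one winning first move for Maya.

Move to (4,6).

Label each position W (a win for the player to move) or L (a loss). A position with no legal move is L; any other position is W exactly when some move reaches an L, and L when every move reaches a W.
No move ever increases a pile, so every position that can arise here has a ≤ 4 and b ≤ 7; it is enough to label the cells with 0 ≤ a ≤ 4 and 0 ≤ b ≤ 7.
Every move lowers a or b (never raises either), so fill the grid row by row in increasing a, and left to right within a row: each cell's successors are then already labelled.
      b=0  b=1  b=2  b=3  b=4  b=5  b=6  b=7
a=0:    L    W    W    L    W    W    L    W
a=1:    L    W    W    L    W    W    L    W
a=2:    W    W    L    W    W    L    W    W
a=3:    W    L    W    W    L    W    W    L
a=4:    L    W    W    L    W    W    L    W
Cells with no legal move (terminal, hence L): (0,0), (1,0).
The remaining L cells, each justified by listing all of its moves:
(0,3): →(0,2)(W), (0,1)(W) — all W, so L
(0,6): →(0,5)(W), (0,4)(W) — all W, so L
(1,3): →(1,2)(W), (1,1)(W), (0,2)(W) — all W, so L
(1,6): →(1,5)(W), (1,4)(W), (0,5)(W) — all W, so L
(2,2): →(0,2)(W), (2,1)(W), (2,0)(W), (1,1)(W) — all W, so L
(2,5): →(0,5)(W), (2,4)(W), (2,3)(W), (1,4)(W) — all W, so L
(3,1): →(1,1)(W), (3,0)(W), (2,0)(W) — all W, so L
(3,4): →(1,4)(W), (3,3)(W), (3,2)(W), (2,3)(W) — all W, so L
(3,7): →(1,7)(W), (3,6)(W), (3,5)(W), (2,6)(W) — all W, so L
(4,0): →(2,0)(W) only, which is W, so L
(4,3): →(2,3)(W), (4,2)(W), (4,1)(W), (3,2)(W) — all W, so L
(4,6): →(2,6)(W), (4,5)(W), (4,4)(W), (3,5)(W) — all W, so L
Every other cell has at least one move into one of the L cells above, so it is W.
From (4,7), the L positions reachable in one move are: (4,6).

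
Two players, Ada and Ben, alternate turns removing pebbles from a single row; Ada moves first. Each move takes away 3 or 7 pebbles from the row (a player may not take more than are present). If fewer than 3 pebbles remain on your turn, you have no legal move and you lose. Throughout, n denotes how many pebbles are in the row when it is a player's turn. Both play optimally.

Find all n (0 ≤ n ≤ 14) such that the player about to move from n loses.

Compute win/loss labels from the base case upward. A position with no move is L. Any other position is W if it can reach an L in one move, else L.
n=0: no move → L
n=1: no move → L
n=2: no move → L
n=3: W (go to 0, an L position)
n=4: W (go to 1, an L position)
n=5: W (go to 2, an L position)
n=6: L (sole option 3(W) is W)
n=7: W (go to 0, an L position)
n=8: W (go to 1, an L position)
n=9: W (go to 6, an L position)
n=10: L (options 7(W), 3(W) are all W)
n=11: L (options 8(W), 4(W) are all W)
n=12: L (options 9(W), 5(W) are all W)
n=13: W (go to 10, an L position)
n=14: W (go to 11, an L position)
Reading off the rows marked L gives the requested list; there are 7 such values of n.

0, 1, 2, 6, 10, 11, 12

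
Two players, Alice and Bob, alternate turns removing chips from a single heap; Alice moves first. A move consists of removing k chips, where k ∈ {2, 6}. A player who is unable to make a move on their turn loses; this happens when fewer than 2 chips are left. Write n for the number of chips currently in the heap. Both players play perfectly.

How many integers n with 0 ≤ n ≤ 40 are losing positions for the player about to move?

Work bottom-up. With no move the player to move loses. Otherwise the position is W if at least one move leads to an L position for the opponent, and L if every move leads to a W.
n=0: no move → L
n=1: no move → L
n=2: →0(L), so W
n=3: →1(L), so W
n=4: →2(W) only, which is W, so L
n=5: →3(W) only, which is W, so L
n=6: →4(L), so W
n=7: →5(L), so W
n=8: →6(W), 2(W) — all W, so L
n=9: →7(W), 3(W) — all W, so L
n=10: →8(L), so W
n=11: →9(L), so W
n=12: →10(W), 6(W) — all W, so L
n=13: →11(W), 7(W) — all W, so L
n=14: →12(L), so W
n=15: →13(L), so W
n=16: →14(W), 10(W) — all W, so L
n=17: →15(W), 11(W) — all W, so L
n=18: →16(L), so W
n=19: →17(L), so W
n=20: →18(W), 14(W) — all W, so L
n=21: →19(W), 15(W) — all W, so L
n=22: →20(L), so W
n=23: →21(L), so W
n=24: →22(W), 18(W) — all W, so L
n=25: →23(W), 19(W) — all W, so L
n=26: →24(L), so W
n=27: →25(L), so W
n=28: →26(W), 22(W) — all W, so L
n=29: →27(W), 23(W) — all W, so L
n=30: →28(L), so W
n=31: →29(L), so W
n=32: →30(W), 26(W) — all W, so L
n=33: →31(W), 27(W) — all W, so L
n=34: →32(L), so W
n=35: →33(L), so W
n=36: →34(W), 30(W) — all W, so L
n=37: →35(W), 31(W) — all W, so L
n=38: →36(L), so W
n=39: →37(L), so W
n=40: →38(W), 34(W) — all W, so L
L entries with 0 ≤ n ≤ 40: n = 0, 1, 4, 5, 8, 9, 12, 13, 16, 17, 20, 21, 24, 25, 28, 29, 32, 33, 36, 37, 40; that makes 21.

21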